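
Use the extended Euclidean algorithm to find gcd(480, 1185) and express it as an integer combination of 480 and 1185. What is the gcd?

Euclidean algorithm:
1185 = 2×480 + 225
480 = 2×225 + 30
225 = 7×30 + 15
30 = 2×15 + 0
gcd(480, 1185) = 15.
Back-substituting:
15 = 225 − 7·30
15 = −7·480 + 15·225
15 = 15·1185 − 37·480
So 15 = (15)·1185 + (-37)·480.

15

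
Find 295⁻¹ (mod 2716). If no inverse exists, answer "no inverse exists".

267

gcd(2716, 295) by repeated division:
2716 = 9·295 + 61
295 = 4·61 + 51
61 = 1·51 + 10
51 = 5·10 + 1
10 = 10·1 + 0
gcd = 1, so the inverse exists. Back-substitute:
1 = 51 − 5·10
1 = −5·61 + 6·51
1 = 6·295 − 29·61
1 = −29·2716 + 267·295
So 295·267 ≡ 1 (mod 2716).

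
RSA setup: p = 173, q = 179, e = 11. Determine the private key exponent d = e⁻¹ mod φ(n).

19483

φ(n) = (p−1)(q−1) = 172·178 = 30616.
Need d with 11·d ≡ 1 (mod 30616). Apply the extended Euclidean algorithm:
30616 = 2783*11 + 3
11 = 3*3 + 2
3 = 1*2 + 1
2 = 2*1 + 0
Back-substitute:
1 = 3 − 2
1 = −11 + 4·3
1 = 4·30616 − 11133·11
So 11·(-11133) ≡ 1 (mod 30616), hence d ≡ -11133 ≡ 19483 (mod 30616).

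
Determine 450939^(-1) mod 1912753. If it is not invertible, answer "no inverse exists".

604236

Apply the Euclidean algorithm to 1912753 and 450939:
1912753 = 4*450939 + 108997
450939 = 4*108997 + 14951
108997 = 7*14951 + 4340
14951 = 3*4340 + 1931
4340 = 2*1931 + 478
1931 = 4*478 + 19
478 = 25*19 + 3
19 = 6*3 + 1
3 = 3*1 + 0
The gcd is 1. Working backward:
1 = 19 − 6·3
1 = −6·478 + 151·19
1 = 151·1931 − 610·478
1 = −610·4340 + 1371·1931
1 = 1371·14951 − 4723·4340
1 = −4723·108997 + 34432·14951
1 = 34432·450939 − 142451·108997
1 = −142451·1912753 + 604236·450939
So 450939·604236 ≡ 1 (mod 1912753).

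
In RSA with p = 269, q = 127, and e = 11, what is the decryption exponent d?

φ(n) = (p−1)(q−1) = 268·126 = 33768.
Need d with 11·d ≡ 1 (mod 33768). Apply the extended Euclidean algorithm:
33768 = 3069·11 + 9
11 = 1·9 + 2
9 = 4·2 + 1
2 = 2·1 + 0
Back-substitute:
1 = 9 − 4·2
1 = −4·11 + 5·9
1 = 5·33768 − 15349·11
So 11·(-15349) ≡ 1 (mod 33768), hence d ≡ -15349 ≡ 18419 (mod 33768).

18419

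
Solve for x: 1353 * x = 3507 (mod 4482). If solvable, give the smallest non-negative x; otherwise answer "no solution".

First find gcd(1353, 4482):
4482 = 3·1353 + 423
1353 = 3·423 + 84
423 = 5·84 + 3
84 = 28·3 + 0
gcd = 3 and 3 | 3507, so solutions exist. Divide through by 3: 451x ≡ 1169 (mod 1494).
Now find 451⁻¹ mod 1494:
1494 = 3*451 + 141
451 = 3*141 + 28
141 = 5*28 + 1
28 = 28*1 + 0
Back-substitute:
1 = 141 − 5·28
1 = −5·451 + 16·141
1 = 16·1494 − 53·451
So 451·(-53) ≡ 1 (mod 1494), i.e. 451⁻¹ ≡ 1441.
Then x ≡ 1441·1169 ≡ 791 (mod 1494); the smallest non-negative solution is x = 791.

791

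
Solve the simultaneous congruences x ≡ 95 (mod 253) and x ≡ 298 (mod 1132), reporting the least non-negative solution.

167834

Write x = 95 + 253·k. Then 253·k ≡ 298 − 95 ≡ 203 (mod 1132).
Need 253⁻¹ mod 1132. Extended Euclid on (1132, 253):
1132 = 4·253 + 120
253 = 2·120 + 13
120 = 9·13 + 3
13 = 4·3 + 1
3 = 3·1 + 0
Back-substitute:
1 = 13 − 4·3
1 = −4·120 + 37·13
1 = 37·253 − 78·120
1 = −78·1132 + 349·253
253⁻¹ ≡ 349 (mod 1132), so k ≡ 349·203 ≡ 663 (mod 1132).
x = 95 + 253·663 = 167834.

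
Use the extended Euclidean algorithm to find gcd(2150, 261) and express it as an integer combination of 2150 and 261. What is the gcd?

Euclidean algorithm:
2150 = 8×261 + 62
261 = 4×62 + 13
62 = 4×13 + 10
13 = 1×10 + 3
10 = 3×3 + 1
3 = 3×1 + 0
gcd(2150, 261) = 1.
Express as a combination:
1 = 10 − 3·3
1 = −3·13 + 4·10
1 = 4·62 − 19·13
1 = −19·261 + 80·62
1 = 80·2150 − 659·261
So 1 = (80)·2150 + (-659)·261.

1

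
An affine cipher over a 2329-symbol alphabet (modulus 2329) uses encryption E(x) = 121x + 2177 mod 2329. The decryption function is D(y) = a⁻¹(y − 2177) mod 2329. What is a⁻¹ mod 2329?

77

gcd(2329, 121) by repeated division:
2329 = 19·121 + 30
121 = 4·30 + 1
30 = 30·1 + 0
gcd = 1, so the inverse exists. Back-substitute:
1 = 121 − 4·30
1 = −4·2329 + 77·121
So 121·77 ≡ 1 (mod 2329).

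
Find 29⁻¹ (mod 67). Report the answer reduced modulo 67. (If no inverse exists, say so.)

Extended Euclidean algorithm:
67 = 2*29 + 9
29 = 3*9 + 2
9 = 4*2 + 1
2 = 2*1 + 0
Since gcd(29, 67) = 1, back-substitute to write 1 as a combination:
1 = 9 − 4·2
1 = −4·29 + 13·9
1 = 13·67 − 30·29
So 29·(-30) ≡ 1 (mod 67), and -30 ≡ 37 (mod 67).

37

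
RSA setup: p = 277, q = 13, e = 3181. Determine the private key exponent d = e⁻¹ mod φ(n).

2149

φ(n) = (p−1)(q−1) = 276·12 = 3312.
Need d with 3181·d ≡ 1 (mod 3312). Apply the extended Euclidean algorithm:
3312 = 1·3181 + 131
3181 = 24·131 + 37
131 = 3·37 + 20
37 = 1·20 + 17
20 = 1·17 + 3
17 = 5·3 + 2
3 = 1·2 + 1
2 = 2·1 + 0
Back-substitute:
1 = 3 − 2
1 = −17 + 6·3
1 = 6·20 − 7·17
1 = −7·37 + 13·20
1 = 13·131 − 46·37
1 = −46·3181 + 1117·131
1 = 1117·3312 − 1163·3181
So 3181·(-1163) ≡ 1 (mod 3312), hence d ≡ -1163 ≡ 2149 (mod 3312).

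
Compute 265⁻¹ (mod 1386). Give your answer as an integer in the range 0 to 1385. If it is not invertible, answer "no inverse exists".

gcd(1386, 265) by repeated division:
1386 = 5·265 + 61
265 = 4·61 + 21
61 = 2·21 + 19
21 = 1·19 + 2
19 = 9·2 + 1
2 = 2·1 + 0
gcd = 1, so the inverse exists. Back-substitute:
1 = 19 − 9·2
1 = −9·21 + 10·19
1 = 10·61 − 29·21
1 = −29·265 + 126·61
1 = 126·1386 − 659·265
Hence 265⁻¹ ≡ -659 ≡ 727 (mod 1386).

727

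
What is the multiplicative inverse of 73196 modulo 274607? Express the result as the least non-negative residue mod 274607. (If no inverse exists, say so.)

68089

Apply the Euclidean algorithm to 274607 and 73196:
274607 = 3·73196 + 55019
73196 = 1·55019 + 18177
55019 = 3·18177 + 488
18177 = 37·488 + 121
488 = 4·121 + 4
121 = 30·4 + 1
4 = 4·1 + 0
Since gcd(73196, 274607) = 1, back-substitute to write 1 as a combination:
1 = 121 − 30·4
1 = −30·488 + 121·121
1 = 121·18177 − 4507·488
1 = −4507·55019 + 13642·18177
1 = 13642·73196 − 18149·55019
1 = −18149·274607 + 68089·73196
So 73196·68089 ≡ 1 (mod 274607).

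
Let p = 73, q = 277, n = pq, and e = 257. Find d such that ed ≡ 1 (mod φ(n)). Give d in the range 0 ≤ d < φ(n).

φ(n) = (p−1)(q−1) = 72·276 = 19872.
Need d with 257·d ≡ 1 (mod 19872). Apply the extended Euclidean algorithm:
19872 = 77*257 + 83
257 = 3*83 + 8
83 = 10*8 + 3
8 = 2*3 + 2
3 = 1*2 + 1
2 = 2*1 + 0
Back-substitute:
1 = 3 − 2
1 = −8 + 3·3
1 = 3·83 − 31·8
1 = −31·257 + 96·83
1 = 96·19872 − 7423·257
So 257·(-7423) ≡ 1 (mod 19872), hence d ≡ -7423 ≡ 12449 (mod 19872).

12449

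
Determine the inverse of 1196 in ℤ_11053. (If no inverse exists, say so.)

gcd(11053, 1196) by repeated division:
11053 = 9×1196 + 289
1196 = 4×289 + 40
289 = 7×40 + 9
40 = 4×9 + 4
9 = 2×4 + 1
4 = 4×1 + 0
The gcd is 1. Working backward:
1 = 9 − 2·4
1 = −2·40 + 9·9
1 = 9·289 − 65·40
1 = −65·1196 + 269·289
1 = 269·11053 − 2486·1196
Thus 1196·(-2486) ≡ 1 (mod 11053); reducing, -2486 mod 11053 = 8567.

8567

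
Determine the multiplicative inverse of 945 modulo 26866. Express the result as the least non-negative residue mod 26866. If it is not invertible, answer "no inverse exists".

no inverse exists

Compute gcd(945, 26866):
26866 = 28·945 + 406
945 = 2·406 + 133
406 = 3·133 + 7
133 = 19·7 + 0
Since gcd = 7 > 1, 945 is not a unit mod 26866.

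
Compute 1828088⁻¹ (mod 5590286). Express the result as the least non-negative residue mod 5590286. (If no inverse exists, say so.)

Compute gcd(1828088, 5590286):
5590286 = 3×1828088 + 106022
1828088 = 17×106022 + 25714
106022 = 4×25714 + 3166
25714 = 8×3166 + 386
3166 = 8×386 + 78
386 = 4×78 + 74
78 = 1×74 + 4
74 = 18×4 + 2
4 = 2×2 + 0
gcd(1828088, 5590286) = 2 ≠ 1, so 1828088 has no multiplicative inverse modulo 5590286.

no inverse exists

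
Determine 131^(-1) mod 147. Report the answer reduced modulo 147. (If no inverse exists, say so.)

101

Run Euclid on (147, 131):
147 = 1×131 + 16
131 = 8×16 + 3
16 = 5×3 + 1
3 = 3×1 + 0
gcd = 1, so the inverse exists. Back-substitute:
1 = 16 − 5·3
1 = −5·131 + 41·16
1 = 41·147 − 46·131
Hence 131⁻¹ ≡ -46 ≡ 101 (mod 147).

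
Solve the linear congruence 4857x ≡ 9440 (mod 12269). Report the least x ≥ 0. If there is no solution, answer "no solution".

3402

First find gcd(4857, 12269):
12269 = 2*4857 + 2555
4857 = 1*2555 + 2302
2555 = 1*2302 + 253
2302 = 9*253 + 25
253 = 10*25 + 3
25 = 8*3 + 1
3 = 3*1 + 0
gcd = 1, so a unique solution mod 12269 exists.
Back-substitute for the Bézout coefficients:
1 = 25 − 8·3
1 = −8·253 + 81·25
1 = 81·2302 − 737·253
1 = −737·2555 + 818·2302
1 = 818·4857 − 1555·2555
1 = −1555·12269 + 3928·4857
So 4857·(3928) ≡ 1 (mod 12269), giving 4857⁻¹ ≡ 3928.
x ≡ 4857⁻¹·9440 ≡ 3928·9440 ≡ 3402 (mod 12269).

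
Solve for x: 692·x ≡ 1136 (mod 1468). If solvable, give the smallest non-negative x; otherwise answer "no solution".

First find gcd(692, 1468):
1468 = 2·692 + 84
692 = 8·84 + 20
84 = 4·20 + 4
20 = 5·4 + 0
gcd = 4 and 4 | 1136, so solutions exist. Divide through by 4: 173x ≡ 284 (mod 367).
Now find 173⁻¹ mod 367:
367 = 2×173 + 21
173 = 8×21 + 5
21 = 4×5 + 1
5 = 5×1 + 0
Back-substitute:
1 = 21 − 4·5
1 = −4·173 + 33·21
1 = 33·367 − 70·173
So 173·(-70) ≡ 1 (mod 367), i.e. 173⁻¹ ≡ 297.
Then x ≡ 297·284 ≡ 305 (mod 367); the smallest non-negative solution is x = 305.

305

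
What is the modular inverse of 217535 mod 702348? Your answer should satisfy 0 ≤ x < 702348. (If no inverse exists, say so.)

562847

Extended Euclidean algorithm:
702348 = 3×217535 + 49743
217535 = 4×49743 + 18563
49743 = 2×18563 + 12617
18563 = 1×12617 + 5946
12617 = 2×5946 + 725
5946 = 8×725 + 146
725 = 4×146 + 141
146 = 1×141 + 5
141 = 28×5 + 1
5 = 5×1 + 0
Since gcd(217535, 702348) = 1, back-substitute to write 1 as a combination:
1 = 141 − 28·5
1 = −28·146 + 29·141
1 = 29·725 − 144·146
1 = −144·5946 + 1181·725
1 = 1181·12617 − 2506·5946
1 = −2506·18563 + 3687·12617
1 = 3687·49743 − 9880·18563
1 = −9880·217535 + 43207·49743
1 = 43207·702348 − 139501·217535
Thus 217535·(-139501) ≡ 1 (mod 702348); reducing, -139501 mod 702348 = 562847.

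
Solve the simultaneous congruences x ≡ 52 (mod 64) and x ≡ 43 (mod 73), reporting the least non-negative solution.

Write x = 52 + 64·k. Then 64·k ≡ 43 − 52 ≡ 64 (mod 73).
Need 64⁻¹ mod 73. Extended Euclid on (73, 64):
73 = 1·64 + 9
64 = 7·9 + 1
9 = 9·1 + 0
Back-substitute:
1 = 64 − 7·9
1 = −7·73 + 8·64
64⁻¹ ≡ 8 (mod 73), so k ≡ 8·64 ≡ 1 (mod 73).
x = 52 + 64·1 = 116.

116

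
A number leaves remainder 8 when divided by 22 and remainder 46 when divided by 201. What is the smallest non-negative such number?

448

Write x = 8 + 22·k. Then 22·k ≡ 46 − 8 ≡ 38 (mod 201).
Need 22⁻¹ mod 201. Extended Euclid on (201, 22):
201 = 9×22 + 3
22 = 7×3 + 1
3 = 3×1 + 0
Back-substitute:
1 = 22 − 7·3
1 = −7·201 + 64·22
22⁻¹ ≡ 64 (mod 201), so k ≡ 64·38 ≡ 20 (mod 201).
x = 8 + 22·20 = 448.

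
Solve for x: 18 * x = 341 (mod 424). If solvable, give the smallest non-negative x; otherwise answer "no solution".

gcd(18, 424):
424 = 23×18 + 10
18 = 1×10 + 8
10 = 1×8 + 2
8 = 4×2 + 0
gcd = 2, but 2 ∤ 341, so the congruence has no solution.

no solution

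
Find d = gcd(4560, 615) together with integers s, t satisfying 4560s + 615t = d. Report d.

Apply Euclid's algorithm to 4560 and 615:
4560 = 7·615 + 255
615 = 2·255 + 105
255 = 2·105 + 45
105 = 2·45 + 15
45 = 3·15 + 0
gcd(4560, 615) = 15.
Working backward:
15 = 105 − 2·45
15 = −2·255 + 5·105
15 = 5·615 − 12·255
15 = −12·4560 + 89·615
So 15 = (-12)·4560 + (89)·615.

15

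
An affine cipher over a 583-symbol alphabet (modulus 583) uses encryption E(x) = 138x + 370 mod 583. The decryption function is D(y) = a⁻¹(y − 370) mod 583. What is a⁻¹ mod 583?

Run Euclid on (583, 138):
583 = 4·138 + 31
138 = 4·31 + 14
31 = 2·14 + 3
14 = 4·3 + 2
3 = 1·2 + 1
2 = 2·1 + 0
The gcd is 1. Working backward:
1 = 3 − 2
1 = −14 + 5·3
1 = 5·31 − 11·14
1 = −11·138 + 49·31
1 = 49·583 − 207·138
Thus 138·(-207) ≡ 1 (mod 583); reducing, -207 mod 583 = 376.

376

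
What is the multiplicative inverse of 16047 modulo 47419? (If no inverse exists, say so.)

2036

Apply the Euclidean algorithm to 47419 and 16047:
47419 = 2·16047 + 15325
16047 = 1·15325 + 722
15325 = 21·722 + 163
722 = 4·163 + 70
163 = 2·70 + 23
70 = 3·23 + 1
23 = 23·1 + 0
The gcd is 1. Working backward:
1 = 70 − 3·23
1 = −3·163 + 7·70
1 = 7·722 − 31·163
1 = −31·15325 + 658·722
1 = 658·16047 − 689·15325
1 = −689·47419 + 2036·16047
So 16047·2036 ≡ 1 (mod 47419).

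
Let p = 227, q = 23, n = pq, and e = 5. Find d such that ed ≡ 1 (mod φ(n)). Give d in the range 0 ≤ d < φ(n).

1989

φ(n) = (p−1)(q−1) = 226·22 = 4972.
Need d with 5·d ≡ 1 (mod 4972). Apply the extended Euclidean algorithm:
4972 = 994*5 + 2
5 = 2*2 + 1
2 = 2*1 + 0
Back-substitute:
1 = 5 − 2·2
1 = −2·4972 + 1989·5
So 5·1989 ≡ 1 (mod 4972), hence d = 1989.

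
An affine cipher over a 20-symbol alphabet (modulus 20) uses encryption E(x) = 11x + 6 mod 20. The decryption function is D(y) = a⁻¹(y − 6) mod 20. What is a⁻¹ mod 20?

gcd(20, 11) by repeated division:
20 = 1*11 + 9
11 = 1*9 + 2
9 = 4*2 + 1
2 = 2*1 + 0
gcd = 1, so the inverse exists. Back-substitute:
1 = 9 − 4·2
1 = −4·11 + 5·9
1 = 5·20 − 9·11
Hence 11⁻¹ ≡ -9 ≡ 11 (mod 20).

11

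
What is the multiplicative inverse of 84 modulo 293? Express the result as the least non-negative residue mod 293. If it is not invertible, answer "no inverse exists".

150

gcd(293, 84) by repeated division:
293 = 3×84 + 41
84 = 2×41 + 2
41 = 20×2 + 1
2 = 2×1 + 0
Since gcd(84, 293) = 1, back-substitute to write 1 as a combination:
1 = 41 − 20·2
1 = −20·84 + 41·41
1 = 41·293 − 143·84
Hence 84⁻¹ ≡ -143 ≡ 150 (mod 293).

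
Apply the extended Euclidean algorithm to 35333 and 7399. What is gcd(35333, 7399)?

Repeated division:
35333 = 4·7399 + 5737
7399 = 1·5737 + 1662
5737 = 3·1662 + 751
1662 = 2·751 + 160
751 = 4·160 + 111
160 = 1·111 + 49
111 = 2·49 + 13
49 = 3·13 + 10
13 = 1·10 + 3
10 = 3·3 + 1
3 = 3·1 + 0
gcd(35333, 7399) = 1.
Working backward:
1 = 10 − 3·3
1 = −3·13 + 4·10
1 = 4·49 − 15·13
1 = −15·111 + 34·49
1 = 34·160 − 49·111
1 = −49·751 + 230·160
1 = 230·1662 − 509·751
1 = −509·5737 + 1757·1662
1 = 1757·7399 − 2266·5737
1 = −2266·35333 + 10821·7399
So 1 = (-2266)·35333 + (10821)·7399.

1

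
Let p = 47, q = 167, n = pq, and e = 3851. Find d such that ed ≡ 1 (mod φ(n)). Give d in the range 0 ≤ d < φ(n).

4975

φ(n) = (p−1)(q−1) = 46·166 = 7636.
Need d with 3851·d ≡ 1 (mod 7636). Apply the extended Euclidean algorithm:
7636 = 1·3851 + 3785
3851 = 1·3785 + 66
3785 = 57·66 + 23
66 = 2·23 + 20
23 = 1·20 + 3
20 = 6·3 + 2
3 = 1·2 + 1
2 = 2·1 + 0
Back-substitute:
1 = 3 − 2
1 = −20 + 7·3
1 = 7·23 − 8·20
1 = −8·66 + 23·23
1 = 23·3785 − 1319·66
1 = −1319·3851 + 1342·3785
1 = 1342·7636 − 2661·3851
So 3851·(-2661) ≡ 1 (mod 7636), hence d ≡ -2661 ≡ 4975 (mod 7636).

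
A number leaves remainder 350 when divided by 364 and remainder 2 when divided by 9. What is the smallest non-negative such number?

1442

Write x = 350 + 364·k. Then 364·k ≡ 2 − 350 ≡ 3 (mod 9).
Need 364⁻¹ mod 9. Extended Euclid on (9, 4):
9 = 2*4 + 1
4 = 4*1 + 0
Back-substitute:
1 = 9 − 2·4
364⁻¹ ≡ 7 (mod 9), so k ≡ 7·3 ≡ 3 (mod 9).
x = 350 + 364·3 = 1442.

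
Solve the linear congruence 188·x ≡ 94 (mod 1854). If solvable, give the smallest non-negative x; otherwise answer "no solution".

464

First find gcd(188, 1854):
1854 = 9*188 + 162
188 = 1*162 + 26
162 = 6*26 + 6
26 = 4*6 + 2
6 = 3*2 + 0
gcd = 2 and 2 | 94, so solutions exist. Divide through by 2: 94x ≡ 47 (mod 927).
Now find 94⁻¹ mod 927:
927 = 9·94 + 81
94 = 1·81 + 13
81 = 6·13 + 3
13 = 4·3 + 1
3 = 3·1 + 0
Back-substitute:
1 = 13 − 4·3
1 = −4·81 + 25·13
1 = 25·94 − 29·81
1 = −29·927 + 286·94
So 94⁻¹ ≡ 286 (mod 927).
Then x ≡ 286·47 ≡ 464 (mod 927); the smallest non-negative solution is x = 464.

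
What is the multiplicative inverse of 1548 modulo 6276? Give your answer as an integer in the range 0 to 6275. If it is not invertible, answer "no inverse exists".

no inverse exists

Euclidean algorithm on 6276, 1548:
6276 = 4·1548 + 84
1548 = 18·84 + 36
84 = 2·36 + 12
36 = 3·12 + 0
Since gcd = 12 > 1, 1548 is not a unit mod 6276.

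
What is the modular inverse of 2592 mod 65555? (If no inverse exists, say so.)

51923

gcd(65555, 2592) by repeated division:
65555 = 25*2592 + 755
2592 = 3*755 + 327
755 = 2*327 + 101
327 = 3*101 + 24
101 = 4*24 + 5
24 = 4*5 + 4
5 = 1*4 + 1
4 = 4*1 + 0
Since gcd(2592, 65555) = 1, back-substitute to write 1 as a combination:
1 = 5 − 4
1 = −24 + 5·5
1 = 5·101 − 21·24
1 = −21·327 + 68·101
1 = 68·755 − 157·327
1 = −157·2592 + 539·755
1 = 539·65555 − 13632·2592
So 2592·(-13632) ≡ 1 (mod 65555), and -13632 ≡ 51923 (mod 65555).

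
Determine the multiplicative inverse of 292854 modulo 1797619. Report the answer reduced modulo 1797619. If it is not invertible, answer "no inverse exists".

568828

gcd(1797619, 292854) by repeated division:
1797619 = 6×292854 + 40495
292854 = 7×40495 + 9389
40495 = 4×9389 + 2939
9389 = 3×2939 + 572
2939 = 5×572 + 79
572 = 7×79 + 19
79 = 4×19 + 3
19 = 6×3 + 1
3 = 3×1 + 0
gcd = 1, so the inverse exists. Back-substitute:
1 = 19 − 6·3
1 = −6·79 + 25·19
1 = 25·572 − 181·79
1 = −181·2939 + 930·572
1 = 930·9389 − 2971·2939
1 = −2971·40495 + 12814·9389
1 = 12814·292854 − 92669·40495
1 = −92669·1797619 + 568828·292854
So 292854·568828 ≡ 1 (mod 1797619).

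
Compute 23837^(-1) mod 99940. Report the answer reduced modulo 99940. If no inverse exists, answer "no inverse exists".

Apply the Euclidean algorithm to 99940 and 23837:
99940 = 4·23837 + 4592
23837 = 5·4592 + 877
4592 = 5·877 + 207
877 = 4·207 + 49
207 = 4·49 + 11
49 = 4·11 + 5
11 = 2·5 + 1
5 = 5·1 + 0
gcd = 1, so the inverse exists. Back-substitute:
1 = 11 − 2·5
1 = −2·49 + 9·11
1 = 9·207 − 38·49
1 = −38·877 + 161·207
1 = 161·4592 − 843·877
1 = −843·23837 + 4376·4592
1 = 4376·99940 − 18347·23837
Thus 23837·(-18347) ≡ 1 (mod 99940); reducing, -18347 mod 99940 = 81593.

81593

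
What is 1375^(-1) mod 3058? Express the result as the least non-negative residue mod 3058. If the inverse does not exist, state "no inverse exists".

no inverse exists

Euclidean algorithm on 3058, 1375:
3058 = 2·1375 + 308
1375 = 4·308 + 143
308 = 2·143 + 22
143 = 6·22 + 11
22 = 2·11 + 0
Since gcd = 11 > 1, 1375 is not a unit mod 3058.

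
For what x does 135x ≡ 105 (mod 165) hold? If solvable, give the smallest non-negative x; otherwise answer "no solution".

First find gcd(135, 165):
165 = 1×135 + 30
135 = 4×30 + 15
30 = 2×15 + 0
gcd = 15 and 15 | 105, so solutions exist. Divide through by 15: 9x ≡ 7 (mod 11).
Now find 9⁻¹ mod 11:
11 = 1·9 + 2
9 = 4·2 + 1
2 = 2·1 + 0
Back-substitute:
1 = 9 − 4·2
1 = −4·11 + 5·9
So 9⁻¹ ≡ 5 (mod 11).
Then x ≡ 5·7 ≡ 2 (mod 11); the smallest non-negative solution is x = 2.

2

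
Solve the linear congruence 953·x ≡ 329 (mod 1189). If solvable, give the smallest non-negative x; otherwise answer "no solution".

First find gcd(953, 1189):
1189 = 1×953 + 236
953 = 4×236 + 9
236 = 26×9 + 2
9 = 4×2 + 1
2 = 2×1 + 0
gcd = 1, so a unique solution mod 1189 exists.
Back-substitute for the Bézout coefficients:
1 = 9 − 4·2
1 = −4·236 + 105·9
1 = 105·953 − 424·236
1 = −424·1189 + 529·953
So 953·(529) ≡ 1 (mod 1189), giving 953⁻¹ ≡ 529.
x ≡ 953⁻¹·329 ≡ 529·329 ≡ 447 (mod 1189).

447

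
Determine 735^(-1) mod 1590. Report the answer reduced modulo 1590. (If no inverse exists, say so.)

Compute gcd(735, 1590):
1590 = 2×735 + 120
735 = 6×120 + 15
120 = 8×15 + 0
Since gcd = 15 > 1, 735 is not a unit mod 1590.

no inverse exists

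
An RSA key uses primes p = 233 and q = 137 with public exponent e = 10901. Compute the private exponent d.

φ(n) = (p−1)(q−1) = 232·136 = 31552.
Need d with 10901·d ≡ 1 (mod 31552). Apply the extended Euclidean algorithm:
31552 = 2×10901 + 9750
10901 = 1×9750 + 1151
9750 = 8×1151 + 542
1151 = 2×542 + 67
542 = 8×67 + 6
67 = 11×6 + 1
6 = 6×1 + 0
Back-substitute:
1 = 67 − 11·6
1 = −11·542 + 89·67
1 = 89·1151 − 189·542
1 = −189·9750 + 1601·1151
1 = 1601·10901 − 1790·9750
1 = −1790·31552 + 5181·10901
So 10901·5181 ≡ 1 (mod 31552), hence d = 5181.

5181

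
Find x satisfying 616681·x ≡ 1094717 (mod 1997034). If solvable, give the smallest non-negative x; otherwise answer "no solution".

First find gcd(616681, 1997034):
1997034 = 3·616681 + 146991
616681 = 4·146991 + 28717
146991 = 5·28717 + 3406
28717 = 8·3406 + 1469
3406 = 2·1469 + 468
1469 = 3·468 + 65
468 = 7·65 + 13
65 = 5·13 + 0
gcd = 13 and 13 | 1094717, so solutions exist. Divide through by 13: 47437x ≡ 84209 (mod 153618).
Now find 47437⁻¹ mod 153618:
153618 = 3·47437 + 11307
47437 = 4·11307 + 2209
11307 = 5·2209 + 262
2209 = 8·262 + 113
262 = 2·113 + 36
113 = 3·36 + 5
36 = 7·5 + 1
5 = 5·1 + 0
Back-substitute:
1 = 36 − 7·5
1 = −7·113 + 22·36
1 = 22·262 − 51·113
1 = −51·2209 + 430·262
1 = 430·11307 − 2201·2209
1 = −2201·47437 + 9234·11307
1 = 9234·153618 − 29903·47437
So 47437·(-29903) ≡ 1 (mod 153618), i.e. 47437⁻¹ ≡ 123715.
Then x ≡ 123715·84209 ≡ 4529 (mod 153618); the smallest non-negative solution is x = 4529.

4529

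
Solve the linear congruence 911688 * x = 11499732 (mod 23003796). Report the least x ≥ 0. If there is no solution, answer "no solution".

First find gcd(911688, 23003796):
23003796 = 25*911688 + 211596
911688 = 4*211596 + 65304
211596 = 3*65304 + 15684
65304 = 4*15684 + 2568
15684 = 6*2568 + 276
2568 = 9*276 + 84
276 = 3*84 + 24
84 = 3*24 + 12
24 = 2*12 + 0
gcd = 12 and 12 | 11499732, so solutions exist. Divide through by 12: 75974x ≡ 958311 (mod 1916983).
Now find 75974⁻¹ mod 1916983:
1916983 = 25×75974 + 17633
75974 = 4×17633 + 5442
17633 = 3×5442 + 1307
5442 = 4×1307 + 214
1307 = 6×214 + 23
214 = 9×23 + 7
23 = 3×7 + 2
7 = 3×2 + 1
2 = 2×1 + 0
Back-substitute:
1 = 7 − 3·2
1 = −3·23 + 10·7
1 = 10·214 − 93·23
1 = −93·1307 + 568·214
1 = 568·5442 − 2365·1307
1 = −2365·17633 + 7663·5442
1 = 7663·75974 − 33017·17633
1 = −33017·1916983 + 833088·75974
So 75974⁻¹ ≡ 833088 (mod 1916983).
Then x ≡ 833088·958311 ≡ 1069273 (mod 1916983); the smallest non-negative solution is x = 1069273.

1069273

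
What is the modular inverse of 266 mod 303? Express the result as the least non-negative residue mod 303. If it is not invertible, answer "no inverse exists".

131

Apply the Euclidean algorithm to 303 and 266:
303 = 1×266 + 37
266 = 7×37 + 7
37 = 5×7 + 2
7 = 3×2 + 1
2 = 2×1 + 0
Since gcd(266, 303) = 1, back-substitute to write 1 as a combination:
1 = 7 − 3·2
1 = −3·37 + 16·7
1 = 16·266 − 115·37
1 = −115·303 + 131·266
So 266·131 ≡ 1 (mod 303).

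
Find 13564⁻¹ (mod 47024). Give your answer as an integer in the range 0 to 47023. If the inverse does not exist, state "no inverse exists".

no inverse exists

Compute gcd(13564, 47024):
47024 = 3·13564 + 6332
13564 = 2·6332 + 900
6332 = 7·900 + 32
900 = 28·32 + 4
32 = 8·4 + 0
gcd(13564, 47024) = 4 ≠ 1, so 13564 has no multiplicative inverse modulo 47024.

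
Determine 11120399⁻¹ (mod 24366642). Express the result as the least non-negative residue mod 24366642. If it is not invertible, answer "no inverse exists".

Apply the Euclidean algorithm to 24366642 and 11120399:
24366642 = 2*11120399 + 2125844
11120399 = 5*2125844 + 491179
2125844 = 4*491179 + 161128
491179 = 3*161128 + 7795
161128 = 20*7795 + 5228
7795 = 1*5228 + 2567
5228 = 2*2567 + 94
2567 = 27*94 + 29
94 = 3*29 + 7
29 = 4*7 + 1
7 = 7*1 + 0
The gcd is 1. Working backward:
1 = 29 − 4·7
1 = −4·94 + 13·29
1 = 13·2567 − 355·94
1 = −355·5228 + 723·2567
1 = 723·7795 − 1078·5228
1 = −1078·161128 + 22283·7795
1 = 22283·491179 − 67927·161128
1 = −67927·2125844 + 293991·491179
1 = 293991·11120399 − 1537882·2125844
1 = −1537882·24366642 + 3369755·11120399
So 11120399·3369755 ≡ 1 (mod 24366642).

3369755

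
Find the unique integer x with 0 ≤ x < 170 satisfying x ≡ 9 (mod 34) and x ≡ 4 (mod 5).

9

Write x = 9 + 34·k. Then 34·k ≡ 4 − 9 ≡ 0 (mod 5).
Need 34⁻¹ mod 5. Extended Euclid on (5, 4):
5 = 1*4 + 1
4 = 4*1 + 0
Back-substitute:
1 = 5 − 4
34⁻¹ ≡ 4 (mod 5), so k ≡ 4·0 ≡ 0 (mod 5).
x = 9 + 34·0 = 9.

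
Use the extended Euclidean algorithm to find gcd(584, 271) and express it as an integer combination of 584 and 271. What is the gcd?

Apply Euclid's algorithm to 584 and 271:
584 = 2*271 + 42
271 = 6*42 + 19
42 = 2*19 + 4
19 = 4*4 + 3
4 = 1*3 + 1
3 = 3*1 + 0
gcd(584, 271) = 1.
Express as a combination:
1 = 4 − 3
1 = −19 + 5·4
1 = 5·42 − 11·19
1 = −11·271 + 71·42
1 = 71·584 − 153·271
So 1 = (71)·584 + (-153)·271.

1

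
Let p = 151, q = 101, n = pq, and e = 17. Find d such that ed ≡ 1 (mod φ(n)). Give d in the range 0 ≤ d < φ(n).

12353

φ(n) = (p−1)(q−1) = 150·100 = 15000.
Need d with 17·d ≡ 1 (mod 15000). Apply the extended Euclidean algorithm:
15000 = 882*17 + 6
17 = 2*6 + 5
6 = 1*5 + 1
5 = 5*1 + 0
Back-substitute:
1 = 6 − 5
1 = −17 + 3·6
1 = 3·15000 − 2647·17
So 17·(-2647) ≡ 1 (mod 15000), hence d ≡ -2647 ≡ 12353 (mod 15000).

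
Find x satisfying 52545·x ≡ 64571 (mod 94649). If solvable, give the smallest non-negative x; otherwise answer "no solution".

68164

First find gcd(52545, 94649):
94649 = 1*52545 + 42104
52545 = 1*42104 + 10441
42104 = 4*10441 + 340
10441 = 30*340 + 241
340 = 1*241 + 99
241 = 2*99 + 43
99 = 2*43 + 13
43 = 3*13 + 4
13 = 3*4 + 1
4 = 4*1 + 0
gcd = 1, so a unique solution mod 94649 exists.
Back-substitute for the Bézout coefficients:
1 = 13 − 3·4
1 = −3·43 + 10·13
1 = 10·99 − 23·43
1 = −23·241 + 56·99
1 = 56·340 − 79·241
1 = −79·10441 + 2426·340
1 = 2426·42104 − 9783·10441
1 = −9783·52545 + 12209·42104
1 = 12209·94649 − 21992·52545
So 52545·(-21992) ≡ 1 (mod 94649), giving 52545⁻¹ ≡ 72657.
x ≡ 52545⁻¹·64571 ≡ 72657·64571 ≡ 68164 (mod 94649).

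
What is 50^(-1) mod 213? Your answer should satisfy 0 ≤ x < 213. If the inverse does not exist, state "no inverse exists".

98

Extended Euclidean algorithm:
213 = 4·50 + 13
50 = 3·13 + 11
13 = 1·11 + 2
11 = 5·2 + 1
2 = 2·1 + 0
Since gcd(50, 213) = 1, back-substitute to write 1 as a combination:
1 = 11 − 5·2
1 = −5·13 + 6·11
1 = 6·50 − 23·13
1 = −23·213 + 98·50
So 50·98 ≡ 1 (mod 213).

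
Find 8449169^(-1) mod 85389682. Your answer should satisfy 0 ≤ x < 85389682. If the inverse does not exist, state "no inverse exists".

Run Euclid on (85389682, 8449169):
85389682 = 10*8449169 + 897992
8449169 = 9*897992 + 367241
897992 = 2*367241 + 163510
367241 = 2*163510 + 40221
163510 = 4*40221 + 2626
40221 = 15*2626 + 831
2626 = 3*831 + 133
831 = 6*133 + 33
133 = 4*33 + 1
33 = 33*1 + 0
The gcd is 1. Working backward:
1 = 133 − 4·33
1 = −4·831 + 25·133
1 = 25·2626 − 79·831
1 = −79·40221 + 1210·2626
1 = 1210·163510 − 4919·40221
1 = −4919·367241 + 11048·163510
1 = 11048·897992 − 27015·367241
1 = −27015·8449169 + 254183·897992
1 = 254183·85389682 − 2568845·8449169
Hence 8449169⁻¹ ≡ -2568845 ≡ 82820837 (mod 85389682).

82820837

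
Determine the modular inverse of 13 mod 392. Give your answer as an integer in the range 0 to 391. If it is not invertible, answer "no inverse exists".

Run Euclid on (392, 13):
392 = 30×13 + 2
13 = 6×2 + 1
2 = 2×1 + 0
Since gcd(13, 392) = 1, back-substitute to write 1 as a combination:
1 = 13 − 6·2
1 = −6·392 + 181·13
So 13·181 ≡ 1 (mod 392).

181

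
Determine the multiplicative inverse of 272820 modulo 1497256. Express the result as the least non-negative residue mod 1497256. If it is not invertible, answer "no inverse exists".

no inverse exists

Compute gcd(272820, 1497256):
1497256 = 5·272820 + 133156
272820 = 2·133156 + 6508
133156 = 20·6508 + 2996
6508 = 2·2996 + 516
2996 = 5·516 + 416
516 = 1·416 + 100
416 = 4·100 + 16
100 = 6·16 + 4
16 = 4·4 + 0
Since gcd = 4 > 1, 272820 is not a unit mod 1497256.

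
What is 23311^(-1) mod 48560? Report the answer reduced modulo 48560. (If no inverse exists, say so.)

33551

Extended Euclidean algorithm:
48560 = 2·23311 + 1938
23311 = 12·1938 + 55
1938 = 35·55 + 13
55 = 4·13 + 3
13 = 4·3 + 1
3 = 3·1 + 0
gcd = 1, so the inverse exists. Back-substitute:
1 = 13 − 4·3
1 = −4·55 + 17·13
1 = 17·1938 − 599·55
1 = −599·23311 + 7205·1938
1 = 7205·48560 − 15009·23311
Hence 23311⁻¹ ≡ -15009 ≡ 33551 (mod 48560).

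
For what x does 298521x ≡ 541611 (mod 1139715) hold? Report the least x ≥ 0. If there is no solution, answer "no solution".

53746

First find gcd(298521, 1139715):
1139715 = 3×298521 + 244152
298521 = 1×244152 + 54369
244152 = 4×54369 + 26676
54369 = 2×26676 + 1017
26676 = 26×1017 + 234
1017 = 4×234 + 81
234 = 2×81 + 72
81 = 1×72 + 9
72 = 8×9 + 0
gcd = 9 and 9 | 541611, so solutions exist. Divide through by 9: 33169x ≡ 60179 (mod 126635).
Now find 33169⁻¹ mod 126635:
126635 = 3*33169 + 27128
33169 = 1*27128 + 6041
27128 = 4*6041 + 2964
6041 = 2*2964 + 113
2964 = 26*113 + 26
113 = 4*26 + 9
26 = 2*9 + 8
9 = 1*8 + 1
8 = 8*1 + 0
Back-substitute:
1 = 9 − 8
1 = −26 + 3·9
1 = 3·113 − 13·26
1 = −13·2964 + 341·113
1 = 341·6041 − 695·2964
1 = −695·27128 + 3121·6041
1 = 3121·33169 − 3816·27128
1 = −3816·126635 + 14569·33169
So 33169⁻¹ ≡ 14569 (mod 126635).
Then x ≡ 14569·60179 ≡ 53746 (mod 126635); the smallest non-negative solution is x = 53746.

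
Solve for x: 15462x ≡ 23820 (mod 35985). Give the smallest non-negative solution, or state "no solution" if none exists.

First find gcd(15462, 35985):
35985 = 2*15462 + 5061
15462 = 3*5061 + 279
5061 = 18*279 + 39
279 = 7*39 + 6
39 = 6*6 + 3
6 = 2*3 + 0
gcd = 3 and 3 | 23820, so solutions exist. Divide through by 3: 5154x ≡ 7940 (mod 11995).
Now find 5154⁻¹ mod 11995:
11995 = 2×5154 + 1687
5154 = 3×1687 + 93
1687 = 18×93 + 13
93 = 7×13 + 2
13 = 6×2 + 1
2 = 2×1 + 0
Back-substitute:
1 = 13 − 6·2
1 = −6·93 + 43·13
1 = 43·1687 − 780·93
1 = −780·5154 + 2383·1687
1 = 2383·11995 − 5546·5154
So 5154·(-5546) ≡ 1 (mod 11995), i.e. 5154⁻¹ ≡ 6449.
Then x ≡ 6449·7940 ≡ 10400 (mod 11995); the smallest non-negative solution is x = 10400.

10400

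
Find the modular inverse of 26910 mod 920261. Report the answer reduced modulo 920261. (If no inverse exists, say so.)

Apply the Euclidean algorithm to 920261 and 26910:
920261 = 34*26910 + 5321
26910 = 5*5321 + 305
5321 = 17*305 + 136
305 = 2*136 + 33
136 = 4*33 + 4
33 = 8*4 + 1
4 = 4*1 + 0
The gcd is 1. Working backward:
1 = 33 − 8·4
1 = −8·136 + 33·33
1 = 33·305 − 74·136
1 = −74·5321 + 1291·305
1 = 1291·26910 − 6529·5321
1 = −6529·920261 + 223277·26910
So 26910·223277 ≡ 1 (mod 920261).

223277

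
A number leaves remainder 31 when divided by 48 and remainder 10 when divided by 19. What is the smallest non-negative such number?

Write x = 31 + 48·k. Then 48·k ≡ 10 − 31 ≡ 17 (mod 19).
Need 48⁻¹ mod 19. Extended Euclid on (19, 10):
19 = 1·10 + 9
10 = 1·9 + 1
9 = 9·1 + 0
Back-substitute:
1 = 10 − 9
1 = −19 + 2·10
48⁻¹ ≡ 2 (mod 19), so k ≡ 2·17 ≡ 15 (mod 19).
x = 31 + 48·15 = 751.

751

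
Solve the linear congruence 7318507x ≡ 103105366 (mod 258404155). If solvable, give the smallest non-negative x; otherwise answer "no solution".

78167258

First find gcd(7318507, 258404155):
258404155 = 35·7318507 + 2256410
7318507 = 3·2256410 + 549277
2256410 = 4·549277 + 59302
549277 = 9·59302 + 15559
59302 = 3·15559 + 12625
15559 = 1·12625 + 2934
12625 = 4·2934 + 889
2934 = 3·889 + 267
889 = 3·267 + 88
267 = 3·88 + 3
88 = 29·3 + 1
3 = 3·1 + 0
gcd = 1, so a unique solution mod 258404155 exists.
Back-substitute for the Bézout coefficients:
1 = 88 − 29·3
1 = −29·267 + 88·88
1 = 88·889 − 293·267
1 = −293·2934 + 967·889
1 = 967·12625 − 4161·2934
1 = −4161·15559 + 5128·12625
1 = 5128·59302 − 19545·15559
1 = −19545·549277 + 181033·59302
1 = 181033·2256410 − 743677·549277
1 = −743677·7318507 + 2412064·2256410
1 = 2412064·258404155 − 85165917·7318507
So 7318507·(-85165917) ≡ 1 (mod 258404155), giving 7318507⁻¹ ≡ 173238238.
x ≡ 7318507⁻¹·103105366 ≡ 173238238·103105366 ≡ 78167258 (mod 258404155).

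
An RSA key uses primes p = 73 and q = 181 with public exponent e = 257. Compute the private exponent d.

353

φ(n) = (p−1)(q−1) = 72·180 = 12960.
Need d with 257·d ≡ 1 (mod 12960). Apply the extended Euclidean algorithm:
12960 = 50·257 + 110
257 = 2·110 + 37
110 = 2·37 + 36
37 = 1·36 + 1
36 = 36·1 + 0
Back-substitute:
1 = 37 − 36
1 = −110 + 3·37
1 = 3·257 − 7·110
1 = −7·12960 + 353·257
So 257·353 ≡ 1 (mod 12960), hence d = 353.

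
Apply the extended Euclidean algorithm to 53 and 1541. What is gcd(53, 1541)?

Euclidean algorithm:
1541 = 29·53 + 4
53 = 13·4 + 1
4 = 4·1 + 0
gcd(53, 1541) = 1.
Working backward:
1 = 53 − 13·4
1 = −13·1541 + 378·53
So 1 = (-13)·1541 + (378)·53.

1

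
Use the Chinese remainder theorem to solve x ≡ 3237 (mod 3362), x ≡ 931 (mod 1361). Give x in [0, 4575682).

1606911

Write x = 3237 + 3362·k. Then 3362·k ≡ 931 − 3237 ≡ 416 (mod 1361).
Need 3362⁻¹ mod 1361. Extended Euclid on (1361, 640):
1361 = 2×640 + 81
640 = 7×81 + 73
81 = 1×73 + 8
73 = 9×8 + 1
8 = 8×1 + 0
Back-substitute:
1 = 73 − 9·8
1 = −9·81 + 10·73
1 = 10·640 − 79·81
1 = −79·1361 + 168·640
3362⁻¹ ≡ 168 (mod 1361), so k ≡ 168·416 ≡ 477 (mod 1361).
x = 3237 + 3362·477 = 1606911.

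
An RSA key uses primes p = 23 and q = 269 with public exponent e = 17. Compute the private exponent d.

2081

φ(n) = (p−1)(q−1) = 22·268 = 5896.
Need d with 17·d ≡ 1 (mod 5896). Apply the extended Euclidean algorithm:
5896 = 346·17 + 14
17 = 1·14 + 3
14 = 4·3 + 2
3 = 1·2 + 1
2 = 2·1 + 0
Back-substitute:
1 = 3 − 2
1 = −14 + 5·3
1 = 5·17 − 6·14
1 = −6·5896 + 2081·17
So 17·2081 ≡ 1 (mod 5896), hence d = 2081.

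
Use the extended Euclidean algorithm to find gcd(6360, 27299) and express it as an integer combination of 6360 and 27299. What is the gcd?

1

Euclidean algorithm:
27299 = 4×6360 + 1859
6360 = 3×1859 + 783
1859 = 2×783 + 293
783 = 2×293 + 197
293 = 1×197 + 96
197 = 2×96 + 5
96 = 19×5 + 1
5 = 5×1 + 0
gcd(6360, 27299) = 1.
Working backward:
1 = 96 − 19·5
1 = −19·197 + 39·96
1 = 39·293 − 58·197
1 = −58·783 + 155·293
1 = 155·1859 − 368·783
1 = −368·6360 + 1259·1859
1 = 1259·27299 − 5404·6360
So 1 = (1259)·27299 + (-5404)·6360.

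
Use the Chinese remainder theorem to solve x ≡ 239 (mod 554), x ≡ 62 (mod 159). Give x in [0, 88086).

Write x = 239 + 554·k. Then 554·k ≡ 62 − 239 ≡ 141 (mod 159).
Need 554⁻¹ mod 159. Extended Euclid on (159, 77):
159 = 2*77 + 5
77 = 15*5 + 2
5 = 2*2 + 1
2 = 2*1 + 0
Back-substitute:
1 = 5 − 2·2
1 = −2·77 + 31·5
1 = 31·159 − 64·77
554⁻¹ ≡ 95 (mod 159), so k ≡ 95·141 ≡ 39 (mod 159).
x = 239 + 554·39 = 21845.

21845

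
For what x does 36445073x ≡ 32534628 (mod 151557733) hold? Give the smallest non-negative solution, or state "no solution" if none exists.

132886499

First find gcd(36445073, 151557733):
151557733 = 4×36445073 + 5777441
36445073 = 6×5777441 + 1780427
5777441 = 3×1780427 + 436160
1780427 = 4×436160 + 35787
436160 = 12×35787 + 6716
35787 = 5×6716 + 2207
6716 = 3×2207 + 95
2207 = 23×95 + 22
95 = 4×22 + 7
22 = 3×7 + 1
7 = 7×1 + 0
gcd = 1, so a unique solution mod 151557733 exists.
Back-substitute for the Bézout coefficients:
1 = 22 − 3·7
1 = −3·95 + 13·22
1 = 13·2207 − 302·95
1 = −302·6716 + 919·2207
1 = 919·35787 − 4897·6716
1 = −4897·436160 + 59683·35787
1 = 59683·1780427 − 243629·436160
1 = −243629·5777441 + 790570·1780427
1 = 790570·36445073 − 4987049·5777441
1 = −4987049·151557733 + 20738766·36445073
So 36445073·(20738766) ≡ 1 (mod 151557733), giving 36445073⁻¹ ≡ 20738766.
x ≡ 36445073⁻¹·32534628 ≡ 20738766·32534628 ≡ 132886499 (mod 151557733).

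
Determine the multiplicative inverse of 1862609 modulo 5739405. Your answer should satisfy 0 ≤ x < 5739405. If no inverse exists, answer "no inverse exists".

Euclidean algorithm on 5739405, 1862609:
5739405 = 3×1862609 + 151578
1862609 = 12×151578 + 43673
151578 = 3×43673 + 20559
43673 = 2×20559 + 2555
20559 = 8×2555 + 119
2555 = 21×119 + 56
119 = 2×56 + 7
56 = 8×7 + 0
Since gcd = 7 > 1, 1862609 is not a unit mod 5739405.

no inverse exists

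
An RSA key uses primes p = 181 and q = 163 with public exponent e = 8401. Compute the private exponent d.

φ(n) = (p−1)(q−1) = 180·162 = 29160.
Need d with 8401·d ≡ 1 (mod 29160). Apply the extended Euclidean algorithm:
29160 = 3·8401 + 3957
8401 = 2·3957 + 487
3957 = 8·487 + 61
487 = 7·61 + 60
61 = 1·60 + 1
60 = 60·1 + 0
Back-substitute:
1 = 61 − 60
1 = −487 + 8·61
1 = 8·3957 − 65·487
1 = −65·8401 + 138·3957
1 = 138·29160 − 479·8401
So 8401·(-479) ≡ 1 (mod 29160), hence d ≡ -479 ≡ 28681 (mod 29160).

28681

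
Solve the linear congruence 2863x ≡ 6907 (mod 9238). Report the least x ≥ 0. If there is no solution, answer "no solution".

4765

First find gcd(2863, 9238):
9238 = 3·2863 + 649
2863 = 4·649 + 267
649 = 2·267 + 115
267 = 2·115 + 37
115 = 3·37 + 4
37 = 9·4 + 1
4 = 4·1 + 0
gcd = 1, so a unique solution mod 9238 exists.
Back-substitute for the Bézout coefficients:
1 = 37 − 9·4
1 = −9·115 + 28·37
1 = 28·267 − 65·115
1 = −65·649 + 158·267
1 = 158·2863 − 697·649
1 = −697·9238 + 2249·2863
So 2863·(2249) ≡ 1 (mod 9238), giving 2863⁻¹ ≡ 2249.
x ≡ 2863⁻¹·6907 ≡ 2249·6907 ≡ 4765 (mod 9238).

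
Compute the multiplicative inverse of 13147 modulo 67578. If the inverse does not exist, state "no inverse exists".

50821

gcd(67578, 13147) by repeated division:
67578 = 5×13147 + 1843
13147 = 7×1843 + 246
1843 = 7×246 + 121
246 = 2×121 + 4
121 = 30×4 + 1
4 = 4×1 + 0
gcd = 1, so the inverse exists. Back-substitute:
1 = 121 − 30·4
1 = −30·246 + 61·121
1 = 61·1843 − 457·246
1 = −457·13147 + 3260·1843
1 = 3260·67578 − 16757·13147
Hence 13147⁻¹ ≡ -16757 ≡ 50821 (mod 67578).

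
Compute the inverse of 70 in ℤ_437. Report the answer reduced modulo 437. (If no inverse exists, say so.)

231

Apply the Euclidean algorithm to 437 and 70:
437 = 6*70 + 17
70 = 4*17 + 2
17 = 8*2 + 1
2 = 2*1 + 0
gcd = 1, so the inverse exists. Back-substitute:
1 = 17 − 8·2
1 = −8·70 + 33·17
1 = 33·437 − 206·70
Hence 70⁻¹ ≡ -206 ≡ 231 (mod 437).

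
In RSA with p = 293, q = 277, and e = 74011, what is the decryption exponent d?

φ(n) = (p−1)(q−1) = 292·276 = 80592.
Need d with 74011·d ≡ 1 (mod 80592). Apply the extended Euclidean algorithm:
80592 = 1×74011 + 6581
74011 = 11×6581 + 1620
6581 = 4×1620 + 101
1620 = 16×101 + 4
101 = 25×4 + 1
4 = 4×1 + 0
Back-substitute:
1 = 101 − 25·4
1 = −25·1620 + 401·101
1 = 401·6581 − 1629·1620
1 = −1629·74011 + 18320·6581
1 = 18320·80592 − 19949·74011
So 74011·(-19949) ≡ 1 (mod 80592), hence d ≡ -19949 ≡ 60643 (mod 80592).

60643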